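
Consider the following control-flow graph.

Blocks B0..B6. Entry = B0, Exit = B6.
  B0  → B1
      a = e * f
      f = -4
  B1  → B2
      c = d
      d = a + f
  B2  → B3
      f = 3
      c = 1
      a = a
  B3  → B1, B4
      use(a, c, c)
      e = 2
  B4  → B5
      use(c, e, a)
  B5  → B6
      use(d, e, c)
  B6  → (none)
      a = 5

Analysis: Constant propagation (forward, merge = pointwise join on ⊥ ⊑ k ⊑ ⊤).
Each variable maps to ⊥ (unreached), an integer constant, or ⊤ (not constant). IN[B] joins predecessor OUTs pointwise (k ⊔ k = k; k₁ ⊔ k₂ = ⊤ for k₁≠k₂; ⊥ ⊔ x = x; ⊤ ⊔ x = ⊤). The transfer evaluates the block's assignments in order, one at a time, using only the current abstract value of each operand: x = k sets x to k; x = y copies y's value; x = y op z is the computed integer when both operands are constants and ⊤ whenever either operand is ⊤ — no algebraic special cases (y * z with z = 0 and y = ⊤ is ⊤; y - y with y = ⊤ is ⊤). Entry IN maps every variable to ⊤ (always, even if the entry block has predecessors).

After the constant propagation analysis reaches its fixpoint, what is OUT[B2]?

Per-block solution:
  B0: | IN=(all ⊤) | OUT={f:-4; rest ⊤}
  B1: | IN=(all ⊤) | OUT=(all ⊤)
  B2: | IN=(all ⊤) | OUT={c:1, f:3; rest ⊤}
  B3: | IN={c:1, f:3; rest ⊤} | OUT={c:1, e:2, f:3; rest ⊤}
  B4: | IN={c:1, e:2, f:3; rest ⊤} | OUT={c:1, e:2, f:3; rest ⊤}
  B5: | IN={c:1, e:2, f:3; rest ⊤} | OUT={c:1, e:2, f:3; rest ⊤}
  B6: | IN={c:1, e:2, f:3; rest ⊤} | OUT={a:5, c:1, e:2, f:3; rest ⊤}

Merge at B2: IN[B2] = OUT[B1] = {a: ⊤, b: ⊤, c: ⊤, d: ⊤, e: ⊤, f: ⊤}
Applying B2's transfer function to that IN value gives OUT[B2] (row B2 above).

Answer: {a: ⊤, b: ⊤, c: 1, d: ⊤, e: ⊤, f: 3}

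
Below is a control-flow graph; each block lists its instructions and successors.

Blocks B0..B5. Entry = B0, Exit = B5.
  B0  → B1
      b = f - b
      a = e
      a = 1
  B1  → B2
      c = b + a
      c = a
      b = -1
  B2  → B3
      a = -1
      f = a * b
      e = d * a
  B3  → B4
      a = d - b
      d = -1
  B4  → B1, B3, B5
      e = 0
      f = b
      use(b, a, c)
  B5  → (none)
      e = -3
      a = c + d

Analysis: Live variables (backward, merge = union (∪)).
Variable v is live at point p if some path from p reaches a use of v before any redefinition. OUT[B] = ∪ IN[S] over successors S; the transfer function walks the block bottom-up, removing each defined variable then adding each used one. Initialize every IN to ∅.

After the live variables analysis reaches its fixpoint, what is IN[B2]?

Converged values:
  B0: | IN={b, d, e, f} | OUT={a, b, d}
  B1: | IN={a, b, d} | OUT={b, c, d}
  B2: | IN={b, c, d} | OUT={b, c, d}
  B3: | IN={b, c, d} | OUT={a, b, c, d}
  B4: | IN={a, b, c, d} | OUT={a, b, c, d}
  B5: | IN={c, d} | OUT={}

Merge at B2: OUT[B2] = IN[B3] = {b, c, d}
Applying B2's transfer function to that OUT value gives IN[B2] (row B2 above).

Answer: {b, c, d}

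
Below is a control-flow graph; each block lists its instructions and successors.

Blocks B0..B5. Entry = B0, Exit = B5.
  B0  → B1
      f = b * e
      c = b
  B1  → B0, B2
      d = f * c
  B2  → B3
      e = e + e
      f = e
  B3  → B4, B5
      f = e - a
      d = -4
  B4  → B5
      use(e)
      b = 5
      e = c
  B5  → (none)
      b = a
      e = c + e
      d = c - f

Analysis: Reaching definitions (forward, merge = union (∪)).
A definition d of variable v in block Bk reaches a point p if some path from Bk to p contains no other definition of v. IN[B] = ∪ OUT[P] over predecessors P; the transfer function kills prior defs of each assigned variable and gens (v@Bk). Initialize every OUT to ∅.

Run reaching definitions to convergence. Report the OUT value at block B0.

Fixpoint table:
  B0: | IN={c@B0, d@B1, f@B0} | OUT={c@B0, d@B1, f@B0}
  B1: | IN={c@B0, d@B1, f@B0} | OUT={c@B0, d@B1, f@B0}
  B2: | IN={c@B0, d@B1, f@B0} | OUT={c@B0, d@B1, e@B2, f@B2}
  B3: | IN={c@B0, d@B1, e@B2, f@B2} | OUT={c@B0, d@B3, e@B2, f@B3}
  B4: | IN={c@B0, d@B3, e@B2, f@B3} | OUT={b@B4, c@B0, d@B3, e@B4, f@B3}
  B5: | IN={b@B4, c@B0, d@B3, e@B2, e@B4, f@B3} | OUT={b@B5, c@B0, d@B5, e@B5, f@B3}

Merge at B0 (entry node, so the boundary value {} is joined with the incoming edge(s)): IN[B0] = {} ⊔ OUT[B1] = {c@B0, d@B1, f@B0}
Applying B0's transfer function to that IN value gives OUT[B0] (row B0 above).

Answer: {c@B0, d@B1, f@B0}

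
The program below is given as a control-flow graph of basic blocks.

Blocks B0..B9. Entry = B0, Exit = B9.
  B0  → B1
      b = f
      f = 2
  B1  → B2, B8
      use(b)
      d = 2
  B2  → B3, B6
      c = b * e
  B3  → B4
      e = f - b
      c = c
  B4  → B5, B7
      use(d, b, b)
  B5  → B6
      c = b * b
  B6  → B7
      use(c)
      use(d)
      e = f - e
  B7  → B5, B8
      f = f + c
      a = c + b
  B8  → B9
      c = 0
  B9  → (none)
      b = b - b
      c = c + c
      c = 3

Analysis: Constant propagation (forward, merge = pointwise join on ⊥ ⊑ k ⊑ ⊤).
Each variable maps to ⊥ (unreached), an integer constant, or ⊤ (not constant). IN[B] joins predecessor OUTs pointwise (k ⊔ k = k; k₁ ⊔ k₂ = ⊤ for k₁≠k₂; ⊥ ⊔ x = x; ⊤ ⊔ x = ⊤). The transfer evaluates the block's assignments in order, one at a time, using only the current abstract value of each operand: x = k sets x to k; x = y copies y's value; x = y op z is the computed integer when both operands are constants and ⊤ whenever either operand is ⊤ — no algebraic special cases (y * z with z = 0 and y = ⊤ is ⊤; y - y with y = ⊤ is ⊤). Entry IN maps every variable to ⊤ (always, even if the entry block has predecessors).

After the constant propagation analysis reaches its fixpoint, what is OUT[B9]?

Fixpoint table:
  B0:  IN=(all ⊤)  OUT={f:2; rest ⊤}
  B1:  IN={f:2; rest ⊤}  OUT={d:2, f:2; rest ⊤}
  B2:  IN={d:2, f:2; rest ⊤}  OUT={d:2, f:2; rest ⊤}
  B3:  IN={d:2, f:2; rest ⊤}  OUT={d:2, f:2; rest ⊤}
  B4:  IN={d:2, f:2; rest ⊤}  OUT={d:2, f:2; rest ⊤}
  B5:  IN={d:2; rest ⊤}  OUT={d:2; rest ⊤}
  B6:  IN={d:2; rest ⊤}  OUT={d:2; rest ⊤}
  B7:  IN={d:2; rest ⊤}  OUT={d:2; rest ⊤}
  B8:  IN={d:2; rest ⊤}  OUT={c:0, d:2; rest ⊤}
  B9:  IN={c:0, d:2; rest ⊤}  OUT={c:3, d:2; rest ⊤}

Merge at B9: IN[B9] = OUT[B8] = {a: ⊤, b: ⊤, c: 0, d: 2, e: ⊤, f: ⊤}
Applying B9's transfer function to that IN value gives OUT[B9] (row B9 above).

Answer: {a: ⊤, b: ⊤, c: 3, d: 2, e: ⊤, f: ⊤}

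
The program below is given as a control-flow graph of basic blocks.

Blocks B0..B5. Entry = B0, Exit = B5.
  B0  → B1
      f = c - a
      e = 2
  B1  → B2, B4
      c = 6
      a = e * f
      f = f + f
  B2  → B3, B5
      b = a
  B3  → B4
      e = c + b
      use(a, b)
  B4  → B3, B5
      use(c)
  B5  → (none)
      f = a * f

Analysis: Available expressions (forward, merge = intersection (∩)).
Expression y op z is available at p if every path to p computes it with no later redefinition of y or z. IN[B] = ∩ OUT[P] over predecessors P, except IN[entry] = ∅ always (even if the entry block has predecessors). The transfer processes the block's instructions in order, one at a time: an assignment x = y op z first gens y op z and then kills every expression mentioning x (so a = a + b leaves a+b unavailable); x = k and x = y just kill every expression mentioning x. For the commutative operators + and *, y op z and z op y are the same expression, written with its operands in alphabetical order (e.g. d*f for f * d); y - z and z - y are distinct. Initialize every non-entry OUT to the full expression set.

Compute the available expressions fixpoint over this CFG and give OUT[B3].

Answer: {b+c}

Working:
Fixpoint table:
  B0:  IN={}  OUT={c-a}
  B1:  IN={c-a}  OUT={}
  B2:  IN={}  OUT={}
  B3:  IN={}  OUT={b+c}
  B4:  IN={}  OUT={}
  B5:  IN={}  OUT={}

Merge at B3: IN[B3] = OUT[B2] ∩ OUT[B4] = {}
Applying B3's transfer function to that IN value gives OUT[B3] (row B3 above).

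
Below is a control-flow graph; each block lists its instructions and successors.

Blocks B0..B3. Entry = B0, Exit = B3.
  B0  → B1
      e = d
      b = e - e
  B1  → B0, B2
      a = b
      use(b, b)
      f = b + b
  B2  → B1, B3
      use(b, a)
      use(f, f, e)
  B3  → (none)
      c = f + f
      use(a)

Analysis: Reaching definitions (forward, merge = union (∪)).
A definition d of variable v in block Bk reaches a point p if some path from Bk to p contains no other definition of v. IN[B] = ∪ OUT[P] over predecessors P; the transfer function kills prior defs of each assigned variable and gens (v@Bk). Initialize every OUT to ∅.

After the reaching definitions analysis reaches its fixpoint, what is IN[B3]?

Fixpoint table:
  B0:  IN={a@B1, b@B0, e@B0, f@B1}  OUT={a@B1, b@B0, e@B0, f@B1}
  B1:  IN={a@B1, b@B0, e@B0, f@B1}  OUT={a@B1, b@B0, e@B0, f@B1}
  B2:  IN={a@B1, b@B0, e@B0, f@B1}  OUT={a@B1, b@B0, e@B0, f@B1}
  B3:  IN={a@B1, b@B0, e@B0, f@B1}  OUT={a@B1, b@B0, c@B3, e@B0, f@B1}

Merge at B3: IN[B3] = OUT[B2] = {a@B1, b@B0, e@B0, f@B1}

Answer: {a@B1, b@B0, e@B0, f@B1}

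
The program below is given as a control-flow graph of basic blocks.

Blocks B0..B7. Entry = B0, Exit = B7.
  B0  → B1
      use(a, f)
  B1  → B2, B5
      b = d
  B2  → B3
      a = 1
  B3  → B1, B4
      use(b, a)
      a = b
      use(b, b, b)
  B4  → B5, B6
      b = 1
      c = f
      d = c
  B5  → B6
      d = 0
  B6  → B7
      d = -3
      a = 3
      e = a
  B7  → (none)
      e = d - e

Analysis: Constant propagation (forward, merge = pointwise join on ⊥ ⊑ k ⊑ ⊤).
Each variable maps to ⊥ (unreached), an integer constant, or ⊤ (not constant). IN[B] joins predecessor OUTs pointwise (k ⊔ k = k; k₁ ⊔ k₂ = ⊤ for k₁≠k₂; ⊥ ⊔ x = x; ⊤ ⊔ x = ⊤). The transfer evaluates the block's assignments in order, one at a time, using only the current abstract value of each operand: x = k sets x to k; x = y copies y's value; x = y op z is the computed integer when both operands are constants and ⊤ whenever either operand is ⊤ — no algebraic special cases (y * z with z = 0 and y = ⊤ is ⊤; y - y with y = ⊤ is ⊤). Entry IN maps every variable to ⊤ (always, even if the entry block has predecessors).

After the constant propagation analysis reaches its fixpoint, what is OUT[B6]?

Answer: {a: 3, b: ⊤, c: ⊤, d: -3, e: 3, f: ⊤}

Derivation:
Per-block solution:
  B0: | IN=(all ⊤) | OUT=(all ⊤)
  B1: | IN=(all ⊤) | OUT=(all ⊤)
  B2: | IN=(all ⊤) | OUT={a:1; rest ⊤}
  B3: | IN={a:1; rest ⊤} | OUT=(all ⊤)
  B4: | IN=(all ⊤) | OUT={b:1; rest ⊤}
  B5: | IN=(all ⊤) | OUT={d:0; rest ⊤}
  B6: | IN=(all ⊤) | OUT={a:3, d:-3, e:3; rest ⊤}
  B7: | IN={a:3, d:-3, e:3; rest ⊤} | OUT={a:3, d:-3, e:-6; rest ⊤}

Merge at B6: IN[B6] = OUT[B4] ⊔ OUT[B5] = {a: ⊤, b: ⊤, c: ⊤, d: ⊤, e: ⊤, f: ⊤}
Applying B6's transfer function to that IN value gives OUT[B6] (row B6 above).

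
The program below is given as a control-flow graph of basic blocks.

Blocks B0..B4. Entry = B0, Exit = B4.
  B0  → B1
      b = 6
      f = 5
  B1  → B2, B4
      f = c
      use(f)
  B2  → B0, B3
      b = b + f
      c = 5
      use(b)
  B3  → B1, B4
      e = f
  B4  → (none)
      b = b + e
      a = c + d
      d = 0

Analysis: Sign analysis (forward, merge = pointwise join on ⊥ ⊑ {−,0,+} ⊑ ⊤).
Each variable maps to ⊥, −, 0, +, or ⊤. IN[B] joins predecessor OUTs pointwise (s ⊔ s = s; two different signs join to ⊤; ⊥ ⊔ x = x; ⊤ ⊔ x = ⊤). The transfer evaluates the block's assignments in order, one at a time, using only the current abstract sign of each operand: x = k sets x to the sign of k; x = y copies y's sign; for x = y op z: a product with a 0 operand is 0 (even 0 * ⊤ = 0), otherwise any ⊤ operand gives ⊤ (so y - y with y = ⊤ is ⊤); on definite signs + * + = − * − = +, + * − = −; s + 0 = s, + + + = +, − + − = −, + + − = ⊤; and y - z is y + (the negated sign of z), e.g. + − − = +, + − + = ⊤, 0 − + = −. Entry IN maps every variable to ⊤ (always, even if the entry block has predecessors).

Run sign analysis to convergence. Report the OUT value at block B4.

Converged values:
  B0:  IN=(all ⊤)  OUT={b:+, f:+; rest ⊤}
  B1:  IN=(all ⊤)  OUT=(all ⊤)
  B2:  IN=(all ⊤)  OUT={c:+; rest ⊤}
  B3:  IN={c:+; rest ⊤}  OUT={c:+; rest ⊤}
  B4:  IN=(all ⊤)  OUT={d:0; rest ⊤}

Merge at B4: IN[B4] = OUT[B1] ⊔ OUT[B3] = {a: ⊤, b: ⊤, c: ⊤, d: ⊤, e: ⊤, f: ⊤}
Applying B4's transfer function to that IN value gives OUT[B4] (row B4 above).

Answer: {a: ⊤, b: ⊤, c: ⊤, d: 0, e: ⊤, f: ⊤}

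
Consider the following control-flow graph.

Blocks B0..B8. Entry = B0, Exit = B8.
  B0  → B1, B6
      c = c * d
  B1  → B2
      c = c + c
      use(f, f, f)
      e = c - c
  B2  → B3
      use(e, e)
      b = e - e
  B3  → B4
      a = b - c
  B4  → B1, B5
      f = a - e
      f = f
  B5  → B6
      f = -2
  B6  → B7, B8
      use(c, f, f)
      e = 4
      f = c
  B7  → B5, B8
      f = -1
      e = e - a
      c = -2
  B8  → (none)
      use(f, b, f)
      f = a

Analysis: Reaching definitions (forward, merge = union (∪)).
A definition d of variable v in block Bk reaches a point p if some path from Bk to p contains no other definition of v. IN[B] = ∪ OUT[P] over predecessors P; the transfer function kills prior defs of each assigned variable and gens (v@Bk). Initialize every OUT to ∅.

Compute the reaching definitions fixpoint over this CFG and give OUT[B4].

Per-block solution:
  B0: | IN={} | OUT={c@B0}
  B1: | IN={a@B3, b@B2, c@B0, c@B1, e@B1, f@B4} | OUT={a@B3, b@B2, c@B1, e@B1, f@B4}
  B2: | IN={a@B3, b@B2, c@B1, e@B1, f@B4} | OUT={a@B3, b@B2, c@B1, e@B1, f@B4}
  B3: | IN={a@B3, b@B2, c@B1, e@B1, f@B4} | OUT={a@B3, b@B2, c@B1, e@B1, f@B4}
  B4: | IN={a@B3, b@B2, c@B1, e@B1, f@B4} | OUT={a@B3, b@B2, c@B1, e@B1, f@B4}
  B5: | IN={a@B3, b@B2, c@B1, c@B7, e@B1, e@B7, f@B4, f@B7} | OUT={a@B3, b@B2, c@B1, c@B7, e@B1, e@B7, f@B5}
  B6: | IN={a@B3, b@B2, c@B0, c@B1, c@B7, e@B1, e@B7, f@B5} | OUT={a@B3, b@B2, c@B0, c@B1, c@B7, e@B6, f@B6}
  B7: | IN={a@B3, b@B2, c@B0, c@B1, c@B7, e@B6, f@B6} | OUT={a@B3, b@B2, c@B7, e@B7, f@B7}
  B8: | IN={a@B3, b@B2, c@B0, c@B1, c@B7, e@B6, e@B7, f@B6, f@B7} | OUT={a@B3, b@B2, c@B0, c@B1, c@B7, e@B6, e@B7, f@B8}

Merge at B4: IN[B4] = OUT[B3] = {a@B3, b@B2, c@B1, e@B1, f@B4}
Applying B4's transfer function to that IN value gives OUT[B4] (row B4 above).

Answer: {a@B3, b@B2, c@B1, e@B1, f@B4}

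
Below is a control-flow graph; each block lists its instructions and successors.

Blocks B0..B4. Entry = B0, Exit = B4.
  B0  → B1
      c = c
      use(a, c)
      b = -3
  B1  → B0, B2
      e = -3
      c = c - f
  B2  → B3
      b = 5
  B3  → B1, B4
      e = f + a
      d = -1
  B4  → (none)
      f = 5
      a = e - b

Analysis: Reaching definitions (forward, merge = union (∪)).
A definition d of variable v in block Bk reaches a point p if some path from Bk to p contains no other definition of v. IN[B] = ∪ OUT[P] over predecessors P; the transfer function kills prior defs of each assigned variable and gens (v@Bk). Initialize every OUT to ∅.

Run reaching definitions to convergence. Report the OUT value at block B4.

Converged values:
  B0:   IN={b@B0, b@B2, c@B1, d@B3, e@B1}   OUT={b@B0, c@B0, d@B3, e@B1}
  B1:   IN={b@B0, b@B2, c@B0, c@B1, d@B3, e@B1, e@B3}   OUT={b@B0, b@B2, c@B1, d@B3, e@B1}
  B2:   IN={b@B0, b@B2, c@B1, d@B3, e@B1}   OUT={b@B2, c@B1, d@B3, e@B1}
  B3:   IN={b@B2, c@B1, d@B3, e@B1}   OUT={b@B2, c@B1, d@B3, e@B3}
  B4:   IN={b@B2, c@B1, d@B3, e@B3}   OUT={a@B4, b@B2, c@B1, d@B3, e@B3, f@B4}

Merge at B4: IN[B4] = OUT[B3] = {b@B2, c@B1, d@B3, e@B3}
Applying B4's transfer function to that IN value gives OUT[B4] (row B4 above).

Answer: {a@B4, b@B2, c@B1, d@B3, e@B3, f@B4}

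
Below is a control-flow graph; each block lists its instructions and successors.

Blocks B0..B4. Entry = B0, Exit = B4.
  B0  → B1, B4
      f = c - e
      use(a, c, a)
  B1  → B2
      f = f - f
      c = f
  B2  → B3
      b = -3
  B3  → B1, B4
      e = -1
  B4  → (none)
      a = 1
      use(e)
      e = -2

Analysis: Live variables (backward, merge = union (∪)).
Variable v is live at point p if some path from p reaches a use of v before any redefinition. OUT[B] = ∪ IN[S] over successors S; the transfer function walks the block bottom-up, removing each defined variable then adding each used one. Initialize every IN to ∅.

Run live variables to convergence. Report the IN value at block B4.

Answer: {e}

Trace:
Converged values:
  B0:   IN={a, c, e}   OUT={e, f}
  B1:   IN={f}   OUT={f}
  B2:   IN={f}   OUT={f}
  B3:   IN={f}   OUT={e, f}
  B4:   IN={e}   OUT={}

B4 is the boundary node: OUT[B4] = {}
Applying B4's transfer function to that OUT value gives IN[B4] (row B4 above).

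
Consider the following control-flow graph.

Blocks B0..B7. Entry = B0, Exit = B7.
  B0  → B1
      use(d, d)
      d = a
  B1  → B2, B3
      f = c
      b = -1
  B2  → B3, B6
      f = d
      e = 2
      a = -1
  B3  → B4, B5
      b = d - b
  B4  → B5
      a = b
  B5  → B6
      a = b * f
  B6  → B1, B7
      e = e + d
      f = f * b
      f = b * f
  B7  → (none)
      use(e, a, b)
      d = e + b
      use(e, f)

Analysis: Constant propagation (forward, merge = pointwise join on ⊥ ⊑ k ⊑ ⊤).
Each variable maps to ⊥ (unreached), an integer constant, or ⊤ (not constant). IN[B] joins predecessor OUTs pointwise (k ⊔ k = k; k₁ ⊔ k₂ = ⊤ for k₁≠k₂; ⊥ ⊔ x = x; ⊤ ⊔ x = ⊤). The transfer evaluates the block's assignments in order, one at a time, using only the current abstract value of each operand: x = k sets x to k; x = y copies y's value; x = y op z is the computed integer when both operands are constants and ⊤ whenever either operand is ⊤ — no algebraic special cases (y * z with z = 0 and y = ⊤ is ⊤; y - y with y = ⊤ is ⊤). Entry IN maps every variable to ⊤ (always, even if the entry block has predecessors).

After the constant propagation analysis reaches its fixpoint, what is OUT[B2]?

Answer: {a: -1, b: -1, c: ⊤, d: ⊤, e: 2, f: ⊤}

Working:
Fixpoint table:
  B0: | IN=(all ⊤) | OUT=(all ⊤)
  B1: | IN=(all ⊤) | OUT={b:-1; rest ⊤}
  B2: | IN={b:-1; rest ⊤} | OUT={a:-1, b:-1, e:2; rest ⊤}
  B3: | IN={b:-1; rest ⊤} | OUT=(all ⊤)
  B4: | IN=(all ⊤) | OUT=(all ⊤)
  B5: | IN=(all ⊤) | OUT=(all ⊤)
  B6: | IN=(all ⊤) | OUT=(all ⊤)
  B7: | IN=(all ⊤) | OUT=(all ⊤)

Merge at B2: IN[B2] = OUT[B1] = {a: ⊤, b: -1, c: ⊤, d: ⊤, e: ⊤, f: ⊤}
Applying B2's transfer function to that IN value gives OUT[B2] (row B2 above).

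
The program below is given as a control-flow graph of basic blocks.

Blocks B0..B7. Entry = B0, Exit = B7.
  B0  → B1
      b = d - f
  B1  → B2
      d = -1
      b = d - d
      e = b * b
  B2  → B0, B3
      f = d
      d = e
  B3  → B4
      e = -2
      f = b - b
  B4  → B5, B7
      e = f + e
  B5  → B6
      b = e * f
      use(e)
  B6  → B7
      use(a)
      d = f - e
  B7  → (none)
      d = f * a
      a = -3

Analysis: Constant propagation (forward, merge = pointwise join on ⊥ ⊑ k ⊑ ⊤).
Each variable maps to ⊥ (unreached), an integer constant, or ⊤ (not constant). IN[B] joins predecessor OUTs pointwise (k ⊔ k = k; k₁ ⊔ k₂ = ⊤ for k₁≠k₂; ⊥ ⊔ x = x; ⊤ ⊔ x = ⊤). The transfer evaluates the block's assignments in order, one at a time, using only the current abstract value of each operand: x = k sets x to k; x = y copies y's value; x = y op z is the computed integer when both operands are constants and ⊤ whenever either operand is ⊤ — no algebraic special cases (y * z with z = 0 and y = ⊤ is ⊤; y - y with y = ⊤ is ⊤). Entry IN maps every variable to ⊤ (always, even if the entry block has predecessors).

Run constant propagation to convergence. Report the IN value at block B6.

Fixpoint table:
  B0: | IN=(all ⊤) | OUT=(all ⊤)
  B1: | IN=(all ⊤) | OUT={b:0, d:-1, e:0; rest ⊤}
  B2: | IN={b:0, d:-1, e:0; rest ⊤} | OUT={b:0, d:0, e:0, f:-1; rest ⊤}
  B3: | IN={b:0, d:0, e:0, f:-1; rest ⊤} | OUT={b:0, d:0, e:-2, f:0; rest ⊤}
  B4: | IN={b:0, d:0, e:-2, f:0; rest ⊤} | OUT={b:0, d:0, e:-2, f:0; rest ⊤}
  B5: | IN={b:0, d:0, e:-2, f:0; rest ⊤} | OUT={b:0, d:0, e:-2, f:0; rest ⊤}
  B6: | IN={b:0, d:0, e:-2, f:0; rest ⊤} | OUT={b:0, d:2, e:-2, f:0; rest ⊤}
  B7: | IN={b:0, e:-2, f:0; rest ⊤} | OUT={a:-3, b:0, e:-2, f:0; rest ⊤}

Merge at B6: IN[B6] = OUT[B5] = {a: ⊤, b: 0, c: ⊤, d: 0, e: -2, f: 0}

Answer: {a: ⊤, b: 0, c: ⊤, d: 0, e: -2, f: 0}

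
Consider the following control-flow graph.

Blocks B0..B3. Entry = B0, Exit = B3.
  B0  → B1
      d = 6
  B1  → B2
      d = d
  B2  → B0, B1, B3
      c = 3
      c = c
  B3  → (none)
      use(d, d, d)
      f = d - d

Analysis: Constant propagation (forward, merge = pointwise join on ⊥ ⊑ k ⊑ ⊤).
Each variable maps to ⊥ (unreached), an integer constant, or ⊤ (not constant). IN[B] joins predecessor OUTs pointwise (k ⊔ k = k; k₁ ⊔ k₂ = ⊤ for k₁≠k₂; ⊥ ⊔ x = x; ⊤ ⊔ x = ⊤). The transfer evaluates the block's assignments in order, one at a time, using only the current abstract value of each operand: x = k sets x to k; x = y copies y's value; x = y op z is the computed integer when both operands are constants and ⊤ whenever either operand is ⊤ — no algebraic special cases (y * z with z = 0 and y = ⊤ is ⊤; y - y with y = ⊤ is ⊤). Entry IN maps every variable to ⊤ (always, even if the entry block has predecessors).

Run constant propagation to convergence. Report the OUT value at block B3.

Per-block solution:
  B0:  IN=(all ⊤)  OUT={d:6; rest ⊤}
  B1:  IN={d:6; rest ⊤}  OUT={d:6; rest ⊤}
  B2:  IN={d:6; rest ⊤}  OUT={c:3, d:6; rest ⊤}
  B3:  IN={c:3, d:6; rest ⊤}  OUT={c:3, d:6, f:0; rest ⊤}

Merge at B3: IN[B3] = OUT[B2] = {a: ⊤, b: ⊤, c: 3, d: 6, e: ⊤, f: ⊤}
Applying B3's transfer function to that IN value gives OUT[B3] (row B3 above).

Answer: {a: ⊤, b: ⊤, c: 3, d: 6, e: ⊤, f: 0}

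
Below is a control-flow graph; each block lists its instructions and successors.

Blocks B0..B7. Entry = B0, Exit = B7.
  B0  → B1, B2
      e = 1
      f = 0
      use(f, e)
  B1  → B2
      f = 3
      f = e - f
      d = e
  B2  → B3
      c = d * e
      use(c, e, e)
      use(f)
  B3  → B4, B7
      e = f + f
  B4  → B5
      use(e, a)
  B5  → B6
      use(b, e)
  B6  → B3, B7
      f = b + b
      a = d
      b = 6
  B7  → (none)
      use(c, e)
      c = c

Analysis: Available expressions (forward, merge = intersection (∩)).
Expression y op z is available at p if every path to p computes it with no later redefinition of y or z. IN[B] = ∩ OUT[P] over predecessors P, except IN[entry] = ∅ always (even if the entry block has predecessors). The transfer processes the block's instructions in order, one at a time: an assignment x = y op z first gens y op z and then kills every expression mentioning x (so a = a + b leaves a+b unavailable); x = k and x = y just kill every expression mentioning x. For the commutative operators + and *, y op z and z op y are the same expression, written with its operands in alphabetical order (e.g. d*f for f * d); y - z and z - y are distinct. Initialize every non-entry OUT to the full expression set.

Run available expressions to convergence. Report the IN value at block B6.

Per-block solution:
  B0:  IN={}  OUT={}
  B1:  IN={}  OUT={}
  B2:  IN={}  OUT={d*e}
  B3:  IN={}  OUT={f+f}
  B4:  IN={f+f}  OUT={f+f}
  B5:  IN={f+f}  OUT={f+f}
  B6:  IN={f+f}  OUT={}
  B7:  IN={}  OUT={}

Merge at B6: IN[B6] = OUT[B5] = {f+f}

Answer: {f+f}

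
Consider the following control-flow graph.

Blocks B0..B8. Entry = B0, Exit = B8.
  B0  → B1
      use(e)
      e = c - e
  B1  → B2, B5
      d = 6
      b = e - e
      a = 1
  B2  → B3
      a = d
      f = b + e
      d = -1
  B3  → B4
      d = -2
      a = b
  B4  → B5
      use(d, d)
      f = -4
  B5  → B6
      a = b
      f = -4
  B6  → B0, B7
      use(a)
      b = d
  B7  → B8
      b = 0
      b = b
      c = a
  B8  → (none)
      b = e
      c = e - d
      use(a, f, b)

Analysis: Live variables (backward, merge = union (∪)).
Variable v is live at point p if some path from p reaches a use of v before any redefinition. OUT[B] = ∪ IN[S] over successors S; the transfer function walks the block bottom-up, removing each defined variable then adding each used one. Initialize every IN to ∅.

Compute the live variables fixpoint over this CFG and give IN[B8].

Per-block solution:
  B0:   IN={c, e}   OUT={c, e}
  B1:   IN={c, e}   OUT={b, c, d, e}
  B2:   IN={b, c, d, e}   OUT={b, c, e}
  B3:   IN={b, c, e}   OUT={b, c, d, e}
  B4:   IN={b, c, d, e}   OUT={b, c, d, e}
  B5:   IN={b, c, d, e}   OUT={a, c, d, e, f}
  B6:   IN={a, c, d, e, f}   OUT={a, c, d, e, f}
  B7:   IN={a, d, e, f}   OUT={a, d, e, f}
  B8:   IN={a, d, e, f}   OUT={}

B8 is the boundary node: OUT[B8] = {}
Applying B8's transfer function to that OUT value gives IN[B8] (row B8 above).

Answer: {a, d, e, f}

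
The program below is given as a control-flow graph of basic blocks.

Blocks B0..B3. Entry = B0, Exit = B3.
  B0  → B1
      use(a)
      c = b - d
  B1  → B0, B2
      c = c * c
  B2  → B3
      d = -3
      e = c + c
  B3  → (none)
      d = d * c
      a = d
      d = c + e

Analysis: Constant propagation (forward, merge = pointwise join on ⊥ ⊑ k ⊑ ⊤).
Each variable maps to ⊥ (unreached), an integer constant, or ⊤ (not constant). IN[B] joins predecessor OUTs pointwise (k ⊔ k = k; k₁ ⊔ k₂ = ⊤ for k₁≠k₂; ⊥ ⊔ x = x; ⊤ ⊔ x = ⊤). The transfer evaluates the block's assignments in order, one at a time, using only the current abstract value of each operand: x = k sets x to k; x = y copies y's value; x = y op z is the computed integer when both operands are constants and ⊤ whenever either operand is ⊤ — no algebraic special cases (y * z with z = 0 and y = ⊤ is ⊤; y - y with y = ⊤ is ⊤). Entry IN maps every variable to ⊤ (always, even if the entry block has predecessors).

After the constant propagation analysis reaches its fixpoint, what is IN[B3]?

Converged values:
  B0: | IN=(all ⊤) | OUT=(all ⊤)
  B1: | IN=(all ⊤) | OUT=(all ⊤)
  B2: | IN=(all ⊤) | OUT={d:-3; rest ⊤}
  B3: | IN={d:-3; rest ⊤} | OUT=(all ⊤)

Merge at B3: IN[B3] = OUT[B2] = {a: ⊤, b: ⊤, c: ⊤, d: -3, e: ⊤, f: ⊤}

Answer: {a: ⊤, b: ⊤, c: ⊤, d: -3, e: ⊤, f: ⊤}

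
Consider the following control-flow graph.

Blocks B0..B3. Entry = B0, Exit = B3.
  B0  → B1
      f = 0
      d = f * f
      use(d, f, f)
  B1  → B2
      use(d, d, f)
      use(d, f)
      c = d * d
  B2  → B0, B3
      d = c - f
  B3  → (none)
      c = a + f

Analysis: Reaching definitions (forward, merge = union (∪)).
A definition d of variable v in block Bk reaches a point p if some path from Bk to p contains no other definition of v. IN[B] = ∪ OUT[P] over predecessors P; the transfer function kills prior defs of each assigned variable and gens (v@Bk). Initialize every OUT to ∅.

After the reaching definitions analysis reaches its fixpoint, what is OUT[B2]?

Per-block solution:
  B0:   IN={c@B1, d@B2, f@B0}   OUT={c@B1, d@B0, f@B0}
  B1:   IN={c@B1, d@B0, f@B0}   OUT={c@B1, d@B0, f@B0}
  B2:   IN={c@B1, d@B0, f@B0}   OUT={c@B1, d@B2, f@B0}
  B3:   IN={c@B1, d@B2, f@B0}   OUT={c@B3, d@B2, f@B0}

Merge at B2: IN[B2] = OUT[B1] = {c@B1, d@B0, f@B0}
Applying B2's transfer function to that IN value gives OUT[B2] (row B2 above).

Answer: {c@B1, d@B2, f@B0}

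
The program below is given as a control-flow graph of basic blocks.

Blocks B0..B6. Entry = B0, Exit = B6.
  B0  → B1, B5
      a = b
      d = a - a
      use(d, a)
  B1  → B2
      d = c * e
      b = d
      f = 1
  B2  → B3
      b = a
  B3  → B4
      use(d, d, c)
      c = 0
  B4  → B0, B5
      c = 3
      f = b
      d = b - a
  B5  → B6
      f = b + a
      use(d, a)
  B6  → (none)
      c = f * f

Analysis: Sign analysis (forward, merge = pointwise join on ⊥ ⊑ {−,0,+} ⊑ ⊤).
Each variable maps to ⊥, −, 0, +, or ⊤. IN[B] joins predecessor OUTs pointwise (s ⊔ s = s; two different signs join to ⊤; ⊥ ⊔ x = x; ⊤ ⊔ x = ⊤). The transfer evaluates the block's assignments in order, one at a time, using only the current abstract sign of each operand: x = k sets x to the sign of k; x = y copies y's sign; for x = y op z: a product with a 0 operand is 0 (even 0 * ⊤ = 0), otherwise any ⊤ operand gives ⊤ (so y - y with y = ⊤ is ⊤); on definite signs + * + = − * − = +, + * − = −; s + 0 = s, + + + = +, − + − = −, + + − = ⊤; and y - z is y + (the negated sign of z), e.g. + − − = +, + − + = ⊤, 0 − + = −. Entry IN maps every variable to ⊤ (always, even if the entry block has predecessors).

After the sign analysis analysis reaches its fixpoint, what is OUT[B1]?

Per-block solution:
  B0: | IN=(all ⊤) | OUT=(all ⊤)
  B1: | IN=(all ⊤) | OUT={f:+; rest ⊤}
  B2: | IN={f:+; rest ⊤} | OUT={f:+; rest ⊤}
  B3: | IN={f:+; rest ⊤} | OUT={c:0, f:+; rest ⊤}
  B4: | IN={c:0, f:+; rest ⊤} | OUT={c:+; rest ⊤}
  B5: | IN=(all ⊤) | OUT=(all ⊤)
  B6: | IN=(all ⊤) | OUT=(all ⊤)

Merge at B1: IN[B1] = OUT[B0] = {a: ⊤, b: ⊤, c: ⊤, d: ⊤, e: ⊤, f: ⊤}
Applying B1's transfer function to that IN value gives OUT[B1] (row B1 above).

Answer: {a: ⊤, b: ⊤, c: ⊤, d: ⊤, e: ⊤, f: +}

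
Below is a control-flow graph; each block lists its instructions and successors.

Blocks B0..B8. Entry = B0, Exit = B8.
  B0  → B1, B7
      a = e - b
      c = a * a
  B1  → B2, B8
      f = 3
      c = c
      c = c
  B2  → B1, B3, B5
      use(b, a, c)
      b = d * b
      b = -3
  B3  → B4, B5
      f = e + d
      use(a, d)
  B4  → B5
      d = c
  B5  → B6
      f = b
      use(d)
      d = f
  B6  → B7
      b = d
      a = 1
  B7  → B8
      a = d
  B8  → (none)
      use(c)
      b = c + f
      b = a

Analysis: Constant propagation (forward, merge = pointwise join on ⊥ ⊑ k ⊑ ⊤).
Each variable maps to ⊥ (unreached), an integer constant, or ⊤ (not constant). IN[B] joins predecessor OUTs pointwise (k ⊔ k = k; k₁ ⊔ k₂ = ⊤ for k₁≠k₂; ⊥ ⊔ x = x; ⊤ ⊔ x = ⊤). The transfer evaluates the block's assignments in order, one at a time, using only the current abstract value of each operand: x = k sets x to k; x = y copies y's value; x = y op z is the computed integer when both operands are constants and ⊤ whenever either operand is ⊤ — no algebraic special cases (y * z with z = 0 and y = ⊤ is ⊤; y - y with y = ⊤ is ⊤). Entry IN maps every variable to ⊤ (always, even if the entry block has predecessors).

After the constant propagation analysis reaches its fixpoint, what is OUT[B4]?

Converged values:
  B0: | IN=(all ⊤) | OUT=(all ⊤)
  B1: | IN=(all ⊤) | OUT={f:3; rest ⊤}
  B2: | IN={f:3; rest ⊤} | OUT={b:-3, f:3; rest ⊤}
  B3: | IN={b:-3, f:3; rest ⊤} | OUT={b:-3; rest ⊤}
  B4: | IN={b:-3; rest ⊤} | OUT={b:-3; rest ⊤}
  B5: | IN={b:-3; rest ⊤} | OUT={b:-3, d:-3, f:-3; rest ⊤}
  B6: | IN={b:-3, d:-3, f:-3; rest ⊤} | OUT={a:1, b:-3, d:-3, f:-3; rest ⊤}
  B7: | IN=(all ⊤) | OUT=(all ⊤)
  B8: | IN=(all ⊤) | OUT=(all ⊤)

Merge at B4: IN[B4] = OUT[B3] = {a: ⊤, b: -3, c: ⊤, d: ⊤, e: ⊤, f: ⊤}
Applying B4's transfer function to that IN value gives OUT[B4] (row B4 above).

Answer: {a: ⊤, b: -3, c: ⊤, d: ⊤, e: ⊤, f: ⊤}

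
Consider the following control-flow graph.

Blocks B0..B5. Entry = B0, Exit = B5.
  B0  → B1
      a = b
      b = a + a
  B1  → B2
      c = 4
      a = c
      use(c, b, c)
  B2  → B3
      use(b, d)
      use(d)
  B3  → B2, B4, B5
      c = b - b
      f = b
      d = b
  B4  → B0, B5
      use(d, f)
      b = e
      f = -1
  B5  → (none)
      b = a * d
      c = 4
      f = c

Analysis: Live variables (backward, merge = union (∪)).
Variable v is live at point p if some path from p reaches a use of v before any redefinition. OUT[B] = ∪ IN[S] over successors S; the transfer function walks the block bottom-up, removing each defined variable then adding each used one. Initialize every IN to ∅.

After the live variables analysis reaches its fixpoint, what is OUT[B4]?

Per-block solution:
  B0:   IN={b, d, e}   OUT={b, d, e}
  B1:   IN={b, d, e}   OUT={a, b, d, e}
  B2:   IN={a, b, d, e}   OUT={a, b, e}
  B3:   IN={a, b, e}   OUT={a, b, d, e, f}
  B4:   IN={a, d, e, f}   OUT={a, b, d, e}
  B5:   IN={a, d}   OUT={}

Merge at B4: OUT[B4] = IN[B0] ⊔ IN[B5] = {a, b, d, e}

Answer: {a, b, d, e}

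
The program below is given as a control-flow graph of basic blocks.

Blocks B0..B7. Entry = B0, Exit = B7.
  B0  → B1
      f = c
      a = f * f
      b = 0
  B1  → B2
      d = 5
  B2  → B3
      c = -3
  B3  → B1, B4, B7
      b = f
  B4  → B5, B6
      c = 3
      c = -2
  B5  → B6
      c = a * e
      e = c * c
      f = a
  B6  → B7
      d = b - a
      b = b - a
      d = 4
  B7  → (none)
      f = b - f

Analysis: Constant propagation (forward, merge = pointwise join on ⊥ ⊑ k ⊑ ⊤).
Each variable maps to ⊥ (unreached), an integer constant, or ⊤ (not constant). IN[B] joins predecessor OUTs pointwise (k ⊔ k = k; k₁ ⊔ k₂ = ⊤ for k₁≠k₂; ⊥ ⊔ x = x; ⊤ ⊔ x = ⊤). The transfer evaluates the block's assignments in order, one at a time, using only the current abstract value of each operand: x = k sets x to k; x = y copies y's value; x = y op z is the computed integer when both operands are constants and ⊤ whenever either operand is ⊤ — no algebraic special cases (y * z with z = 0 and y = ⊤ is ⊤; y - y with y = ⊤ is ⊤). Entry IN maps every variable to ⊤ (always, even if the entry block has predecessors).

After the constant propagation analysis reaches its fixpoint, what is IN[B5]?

Answer: {a: ⊤, b: ⊤, c: -2, d: 5, e: ⊤, f: ⊤}

Derivation:
Fixpoint table:
  B0:   IN=(all ⊤)   OUT={b:0; rest ⊤}
  B1:   IN=(all ⊤)   OUT={d:5; rest ⊤}
  B2:   IN={d:5; rest ⊤}   OUT={c:-3, d:5; rest ⊤}
  B3:   IN={c:-3, d:5; rest ⊤}   OUT={c:-3, d:5; rest ⊤}
  B4:   IN={c:-3, d:5; rest ⊤}   OUT={c:-2, d:5; rest ⊤}
  B5:   IN={c:-2, d:5; rest ⊤}   OUT={d:5; rest ⊤}
  B6:   IN={d:5; rest ⊤}   OUT={d:4; rest ⊤}
  B7:   IN=(all ⊤)   OUT=(all ⊤)

Merge at B5: IN[B5] = OUT[B4] = {a: ⊤, b: ⊤, c: -2, d: 5, e: ⊤, f: ⊤}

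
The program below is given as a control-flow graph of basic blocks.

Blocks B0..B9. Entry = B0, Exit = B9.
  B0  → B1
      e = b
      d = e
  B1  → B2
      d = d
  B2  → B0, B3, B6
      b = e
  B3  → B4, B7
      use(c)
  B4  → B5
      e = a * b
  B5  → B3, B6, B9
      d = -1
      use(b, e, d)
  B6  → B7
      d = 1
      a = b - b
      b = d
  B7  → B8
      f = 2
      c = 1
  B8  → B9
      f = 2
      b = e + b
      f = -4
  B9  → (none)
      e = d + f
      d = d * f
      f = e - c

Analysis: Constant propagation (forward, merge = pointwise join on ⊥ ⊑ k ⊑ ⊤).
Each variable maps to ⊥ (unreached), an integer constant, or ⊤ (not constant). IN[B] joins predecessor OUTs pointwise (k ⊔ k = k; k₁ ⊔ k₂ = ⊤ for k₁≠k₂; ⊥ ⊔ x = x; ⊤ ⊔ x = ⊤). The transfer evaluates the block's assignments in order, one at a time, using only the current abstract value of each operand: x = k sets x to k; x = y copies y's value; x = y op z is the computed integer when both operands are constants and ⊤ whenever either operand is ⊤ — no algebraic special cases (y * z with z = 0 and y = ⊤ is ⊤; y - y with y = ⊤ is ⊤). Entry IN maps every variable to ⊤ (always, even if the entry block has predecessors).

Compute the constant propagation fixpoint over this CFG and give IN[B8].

Per-block solution:
  B0:   IN=(all ⊤)   OUT=(all ⊤)
  B1:   IN=(all ⊤)   OUT=(all ⊤)
  B2:   IN=(all ⊤)   OUT=(all ⊤)
  B3:   IN=(all ⊤)   OUT=(all ⊤)
  B4:   IN=(all ⊤)   OUT=(all ⊤)
  B5:   IN=(all ⊤)   OUT={d:-1; rest ⊤}
  B6:   IN=(all ⊤)   OUT={b:1, d:1; rest ⊤}
  B7:   IN=(all ⊤)   OUT={c:1, f:2; rest ⊤}
  B8:   IN={c:1, f:2; rest ⊤}   OUT={c:1, f:-4; rest ⊤}
  B9:   IN=(all ⊤)   OUT=(all ⊤)

Merge at B8: IN[B8] = OUT[B7] = {a: ⊤, b: ⊤, c: 1, d: ⊤, e: ⊤, f: 2}

Answer: {a: ⊤, b: ⊤, c: 1, d: ⊤, e: ⊤, f: 2}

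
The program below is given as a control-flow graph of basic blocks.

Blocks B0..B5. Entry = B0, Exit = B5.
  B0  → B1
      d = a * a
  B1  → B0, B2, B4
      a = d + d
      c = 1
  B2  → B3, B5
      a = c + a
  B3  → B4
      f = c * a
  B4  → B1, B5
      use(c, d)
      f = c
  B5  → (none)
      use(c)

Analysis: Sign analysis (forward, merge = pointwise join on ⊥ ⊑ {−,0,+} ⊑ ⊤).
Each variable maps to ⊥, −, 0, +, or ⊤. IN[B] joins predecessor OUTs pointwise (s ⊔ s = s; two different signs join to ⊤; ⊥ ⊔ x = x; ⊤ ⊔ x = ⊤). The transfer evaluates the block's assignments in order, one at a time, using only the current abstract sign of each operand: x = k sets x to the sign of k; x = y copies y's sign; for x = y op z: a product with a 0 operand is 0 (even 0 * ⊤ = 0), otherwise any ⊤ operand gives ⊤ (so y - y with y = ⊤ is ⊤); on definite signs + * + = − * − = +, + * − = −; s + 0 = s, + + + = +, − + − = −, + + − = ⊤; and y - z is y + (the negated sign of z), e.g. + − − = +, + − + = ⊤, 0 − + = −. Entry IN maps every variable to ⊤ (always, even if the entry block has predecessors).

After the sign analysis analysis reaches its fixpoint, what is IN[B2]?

Per-block solution:
  B0: | IN=(all ⊤) | OUT=(all ⊤)
  B1: | IN=(all ⊤) | OUT={c:+; rest ⊤}
  B2: | IN={c:+; rest ⊤} | OUT={c:+; rest ⊤}
  B3: | IN={c:+; rest ⊤} | OUT={c:+; rest ⊤}
  B4: | IN={c:+; rest ⊤} | OUT={c:+, f:+; rest ⊤}
  B5: | IN={c:+; rest ⊤} | OUT={c:+; rest ⊤}

Merge at B2: IN[B2] = OUT[B1] = {a: ⊤, b: ⊤, c: +, d: ⊤, e: ⊤, f: ⊤}

Answer: {a: ⊤, b: ⊤, c: +, d: ⊤, e: ⊤, f: ⊤}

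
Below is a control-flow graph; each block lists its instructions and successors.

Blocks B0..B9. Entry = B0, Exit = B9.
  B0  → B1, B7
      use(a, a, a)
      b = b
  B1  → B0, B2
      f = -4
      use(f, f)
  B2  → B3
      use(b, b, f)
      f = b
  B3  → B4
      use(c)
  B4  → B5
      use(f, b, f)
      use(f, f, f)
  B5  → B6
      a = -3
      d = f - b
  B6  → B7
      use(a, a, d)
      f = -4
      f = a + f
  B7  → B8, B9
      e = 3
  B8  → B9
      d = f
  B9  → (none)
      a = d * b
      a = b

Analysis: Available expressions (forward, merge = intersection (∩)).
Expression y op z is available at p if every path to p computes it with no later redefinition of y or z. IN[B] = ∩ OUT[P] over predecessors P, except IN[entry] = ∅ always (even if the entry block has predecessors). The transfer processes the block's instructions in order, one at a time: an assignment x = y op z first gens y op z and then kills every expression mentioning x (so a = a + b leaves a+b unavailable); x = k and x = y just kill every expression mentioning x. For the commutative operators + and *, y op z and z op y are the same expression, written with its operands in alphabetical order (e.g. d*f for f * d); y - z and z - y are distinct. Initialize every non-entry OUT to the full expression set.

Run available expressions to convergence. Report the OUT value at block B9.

Answer: {b*d}

Trace:
Fixpoint table:
  B0:  IN={}  OUT={}
  B1:  IN={}  OUT={}
  B2:  IN={}  OUT={}
  B3:  IN={}  OUT={}
  B4:  IN={}  OUT={}
  B5:  IN={}  OUT={f-b}
  B6:  IN={f-b}  OUT={}
  B7:  IN={}  OUT={}
  B8:  IN={}  OUT={}
  B9:  IN={}  OUT={b*d}

Merge at B9: IN[B9] = OUT[B7] ∩ OUT[B8] = {}
Applying B9's transfer function to that IN value gives OUT[B9] (row B9 above).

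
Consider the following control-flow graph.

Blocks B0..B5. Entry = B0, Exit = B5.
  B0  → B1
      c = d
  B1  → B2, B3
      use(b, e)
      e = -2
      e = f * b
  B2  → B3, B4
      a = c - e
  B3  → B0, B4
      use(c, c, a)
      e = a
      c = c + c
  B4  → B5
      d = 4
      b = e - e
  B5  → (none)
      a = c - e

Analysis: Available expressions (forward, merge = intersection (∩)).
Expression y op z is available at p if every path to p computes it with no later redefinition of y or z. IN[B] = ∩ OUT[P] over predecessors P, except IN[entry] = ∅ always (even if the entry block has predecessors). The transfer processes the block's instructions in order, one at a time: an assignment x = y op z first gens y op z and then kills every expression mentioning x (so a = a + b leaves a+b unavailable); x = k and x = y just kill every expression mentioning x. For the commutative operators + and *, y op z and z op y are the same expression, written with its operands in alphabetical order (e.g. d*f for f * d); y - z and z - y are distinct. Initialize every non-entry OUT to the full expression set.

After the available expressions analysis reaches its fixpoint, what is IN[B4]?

Fixpoint table:
  B0:   IN={}   OUT={}
  B1:   IN={}   OUT={b*f}
  B2:   IN={b*f}   OUT={b*f, c-e}
  B3:   IN={b*f}   OUT={b*f}
  B4:   IN={b*f}   OUT={e-e}
  B5:   IN={e-e}   OUT={c-e, e-e}

Merge at B4: IN[B4] = OUT[B2] ∩ OUT[B3] = {b*f}

Answer: {b*f}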